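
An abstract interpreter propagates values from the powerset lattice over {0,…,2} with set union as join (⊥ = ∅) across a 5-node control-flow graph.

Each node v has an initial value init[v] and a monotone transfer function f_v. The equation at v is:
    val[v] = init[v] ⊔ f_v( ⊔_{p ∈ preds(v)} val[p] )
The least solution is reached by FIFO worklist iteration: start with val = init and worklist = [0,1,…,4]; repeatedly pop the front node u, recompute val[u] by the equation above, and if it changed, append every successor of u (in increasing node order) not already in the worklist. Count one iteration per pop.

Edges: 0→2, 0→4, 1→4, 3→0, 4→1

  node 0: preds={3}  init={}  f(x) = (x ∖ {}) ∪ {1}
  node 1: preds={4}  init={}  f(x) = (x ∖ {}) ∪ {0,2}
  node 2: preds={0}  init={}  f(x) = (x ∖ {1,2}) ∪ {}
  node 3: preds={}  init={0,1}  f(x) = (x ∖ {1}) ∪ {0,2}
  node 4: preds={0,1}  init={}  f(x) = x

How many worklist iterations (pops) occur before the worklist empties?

Worklist (9 pops):
  #1 pop 0: in={0,1} → {0,1} (was {}); enqueue []
  #2 pop 1: in={} → {0,2} (was {}); enqueue []
  #3 pop 2: in={0,1} → {0} (was {}); enqueue []
  #4 pop 3: in={} → {0,1,2} (was {0,1}); enqueue [0]
  #5 pop 4: in={0,1,2} → {0,1,2} (was {}); enqueue [1]
  #6 pop 0: in={0,1,2} → {0,1,2} (was {0,1}); enqueue [2,4]
  #7 pop 1: in={0,1,2} → {0,1,2} (was {0,2}); enqueue []
  #8 pop 2: in={0,1,2} → {0} (no change)
  #9 pop 4: in={0,1,2} → {0,1,2} (no change)

Fixpoint:
  val[0] = {0,1,2}
  val[1] = {0,1,2}
  val[2] = {0}
  val[3] = {0,1,2}
  val[4] = {0,1,2}

9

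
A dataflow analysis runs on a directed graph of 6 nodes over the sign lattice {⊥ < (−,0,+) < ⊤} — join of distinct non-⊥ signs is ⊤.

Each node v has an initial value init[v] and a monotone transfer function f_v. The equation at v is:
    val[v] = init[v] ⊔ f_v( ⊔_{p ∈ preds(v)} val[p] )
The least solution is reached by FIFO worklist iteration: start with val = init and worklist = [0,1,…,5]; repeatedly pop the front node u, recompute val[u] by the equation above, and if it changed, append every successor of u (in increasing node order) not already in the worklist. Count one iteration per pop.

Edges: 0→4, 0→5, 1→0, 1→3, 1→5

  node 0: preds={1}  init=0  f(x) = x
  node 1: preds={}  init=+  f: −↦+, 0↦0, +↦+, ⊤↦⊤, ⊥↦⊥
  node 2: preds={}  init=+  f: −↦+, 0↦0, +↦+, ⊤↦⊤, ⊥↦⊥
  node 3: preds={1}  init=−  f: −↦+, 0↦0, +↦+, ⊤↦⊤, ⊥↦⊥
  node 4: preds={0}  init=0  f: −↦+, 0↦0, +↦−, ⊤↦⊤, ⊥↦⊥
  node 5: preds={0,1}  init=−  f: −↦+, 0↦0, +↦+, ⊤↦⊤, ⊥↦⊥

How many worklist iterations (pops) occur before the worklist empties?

Trace (6 dequeues):
  [1] u=0 | in + | out ⊤ | prev 0 | push {}
  [2] u=1 | in ⊥ | out + | ==
  [3] u=2 | in ⊥ | out + | ==
  [4] u=3 | in + | out ⊤ | prev − | push {}
  [5] u=4 | in ⊤ | out ⊤ | prev 0 | push {}
  [6] u=5 | in ⊤ | out ⊤ | prev − | push {}

Converged values:
  [0] ⊤
  [1] +
  [2] +
  [3] ⊤
  [4] ⊤
  [5] ⊤

6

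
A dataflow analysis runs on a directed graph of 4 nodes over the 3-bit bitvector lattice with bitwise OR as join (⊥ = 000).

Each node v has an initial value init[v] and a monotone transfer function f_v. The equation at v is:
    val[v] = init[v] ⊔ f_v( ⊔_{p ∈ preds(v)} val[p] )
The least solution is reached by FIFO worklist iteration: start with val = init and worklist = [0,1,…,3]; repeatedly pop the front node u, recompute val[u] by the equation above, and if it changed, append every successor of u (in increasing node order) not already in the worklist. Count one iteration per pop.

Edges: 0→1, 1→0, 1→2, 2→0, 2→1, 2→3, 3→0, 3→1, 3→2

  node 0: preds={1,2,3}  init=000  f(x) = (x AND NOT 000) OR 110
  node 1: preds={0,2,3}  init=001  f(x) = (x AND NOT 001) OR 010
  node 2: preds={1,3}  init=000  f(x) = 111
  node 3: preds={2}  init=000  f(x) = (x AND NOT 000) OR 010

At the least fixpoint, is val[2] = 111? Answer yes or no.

yes

Iteration log — 7 steps:
  step 1. node 0  ⊔preds=001  new=111  old=000  +wl: 
  step 2. node 1  ⊔preds=111  new=111  old=001  +wl: 0
  step 3. node 2  ⊔preds=111  new=111  old=000  +wl: 1
  step 4. node 3  ⊔preds=111  new=111  old=000  +wl: 2
  step 5. node 0  ⊔preds=111  new=111  stable
  step 6. node 1  ⊔preds=111  new=111  stable
  step 7. node 2  ⊔preds=111  new=111  stable

Least fixpoint reached:
  node 0: 111
  node 1: 111
  node 2: 111
  node 3: 111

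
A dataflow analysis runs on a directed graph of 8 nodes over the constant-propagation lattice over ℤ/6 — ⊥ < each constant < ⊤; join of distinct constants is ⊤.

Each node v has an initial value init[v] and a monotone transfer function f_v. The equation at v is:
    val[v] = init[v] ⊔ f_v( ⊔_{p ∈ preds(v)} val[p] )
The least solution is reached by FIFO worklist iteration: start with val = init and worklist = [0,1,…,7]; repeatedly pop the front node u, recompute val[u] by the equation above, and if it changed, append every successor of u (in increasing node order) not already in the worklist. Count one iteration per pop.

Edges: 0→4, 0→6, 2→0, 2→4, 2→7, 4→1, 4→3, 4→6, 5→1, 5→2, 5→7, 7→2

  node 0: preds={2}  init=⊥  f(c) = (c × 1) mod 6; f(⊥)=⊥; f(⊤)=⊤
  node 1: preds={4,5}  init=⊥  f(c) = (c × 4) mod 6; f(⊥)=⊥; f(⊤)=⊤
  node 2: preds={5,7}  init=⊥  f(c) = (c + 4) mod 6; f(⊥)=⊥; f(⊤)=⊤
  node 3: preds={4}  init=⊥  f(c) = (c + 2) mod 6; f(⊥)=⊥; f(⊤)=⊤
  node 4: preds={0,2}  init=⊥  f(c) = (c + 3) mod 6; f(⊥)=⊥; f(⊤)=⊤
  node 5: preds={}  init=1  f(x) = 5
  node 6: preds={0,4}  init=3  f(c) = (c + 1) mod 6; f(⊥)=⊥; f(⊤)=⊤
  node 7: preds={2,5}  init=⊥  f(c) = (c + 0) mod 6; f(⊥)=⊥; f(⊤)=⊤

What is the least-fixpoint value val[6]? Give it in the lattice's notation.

⊤

Iteration log — 20 steps:
  step 1. node 0  ⊔preds=⊥  new=⊥  stable
  step 2. node 1  ⊔preds=1  new=4  old=⊥  +wl: 
  step 3. node 2  ⊔preds=1  new=5  old=⊥  +wl: 0
  step 4. node 3  ⊔preds=⊥  new=⊥  stable
  step 5. node 4  ⊔preds=5  new=2  old=⊥  +wl: 1,3
  step 6. node 5  ⊔preds=⊥  new=⊤  old=1  +wl: 2
  step 7. node 6  ⊔preds=2  new=3  stable
  step 8. node 7  ⊔preds=⊤  new=⊤  old=⊥  +wl: 
  step 9. node 0  ⊔preds=5  new=5  old=⊥  +wl: 4,6
  step 10. node 1  ⊔preds=⊤  new=⊤  old=4  +wl: 
  step 11. node 3  ⊔preds=2  new=4  old=⊥  +wl: 
  step 12. node 2  ⊔preds=⊤  new=⊤  old=5  +wl: 0,7
  step 13. node 4  ⊔preds=⊤  new=⊤  old=2  +wl: 1,3
  step 14. node 6  ⊔preds=⊤  new=⊤  old=3  +wl: 
  step 15. node 0  ⊔preds=⊤  new=⊤  old=5  +wl: 4,6
  step 16. node 7  ⊔preds=⊤  new=⊤  stable
  step 17. node 1  ⊔preds=⊤  new=⊤  stable
  step 18. node 3  ⊔preds=⊤  new=⊤  old=4  +wl: 
  step 19. node 4  ⊔preds=⊤  new=⊤  stable
  step 20. node 6  ⊔preds=⊤  new=⊤  stable

Least fixpoint reached:
  node 0: ⊤
  node 1: ⊤
  node 2: ⊤
  node 3: ⊤
  node 4: ⊤
  node 5: ⊤
  node 6: ⊤
  node 7: ⊤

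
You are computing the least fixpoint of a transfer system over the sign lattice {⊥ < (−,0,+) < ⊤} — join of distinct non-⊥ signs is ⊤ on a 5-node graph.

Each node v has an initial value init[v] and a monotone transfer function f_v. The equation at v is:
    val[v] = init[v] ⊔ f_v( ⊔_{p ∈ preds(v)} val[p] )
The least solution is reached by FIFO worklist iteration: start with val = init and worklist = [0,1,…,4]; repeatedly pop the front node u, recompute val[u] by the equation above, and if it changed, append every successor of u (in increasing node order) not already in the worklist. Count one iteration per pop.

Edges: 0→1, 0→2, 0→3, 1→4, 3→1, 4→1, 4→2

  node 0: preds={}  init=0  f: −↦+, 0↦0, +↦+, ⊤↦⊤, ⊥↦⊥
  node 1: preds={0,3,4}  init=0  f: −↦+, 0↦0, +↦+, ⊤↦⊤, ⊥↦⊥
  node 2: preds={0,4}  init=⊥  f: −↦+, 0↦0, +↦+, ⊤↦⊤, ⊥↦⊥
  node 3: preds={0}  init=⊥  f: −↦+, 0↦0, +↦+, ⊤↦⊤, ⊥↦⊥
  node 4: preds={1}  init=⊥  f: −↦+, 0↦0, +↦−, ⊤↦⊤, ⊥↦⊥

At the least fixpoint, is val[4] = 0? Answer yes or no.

yes

Iteration log — 7 steps:
  step 1. node 0  ⊔preds=⊥  new=0  stable
  step 2. node 1  ⊔preds=0  new=0  stable
  step 3. node 2  ⊔preds=0  new=0  old=⊥  +wl: 
  step 4. node 3  ⊔preds=0  new=0  old=⊥  +wl: 1
  step 5. node 4  ⊔preds=0  new=0  old=⊥  +wl: 2
  step 6. node 1  ⊔preds=0  new=0  stable
  step 7. node 2  ⊔preds=0  new=0  stable

Least fixpoint reached:
  node 0: 0
  node 1: 0
  node 2: 0
  node 3: 0
  node 4: 0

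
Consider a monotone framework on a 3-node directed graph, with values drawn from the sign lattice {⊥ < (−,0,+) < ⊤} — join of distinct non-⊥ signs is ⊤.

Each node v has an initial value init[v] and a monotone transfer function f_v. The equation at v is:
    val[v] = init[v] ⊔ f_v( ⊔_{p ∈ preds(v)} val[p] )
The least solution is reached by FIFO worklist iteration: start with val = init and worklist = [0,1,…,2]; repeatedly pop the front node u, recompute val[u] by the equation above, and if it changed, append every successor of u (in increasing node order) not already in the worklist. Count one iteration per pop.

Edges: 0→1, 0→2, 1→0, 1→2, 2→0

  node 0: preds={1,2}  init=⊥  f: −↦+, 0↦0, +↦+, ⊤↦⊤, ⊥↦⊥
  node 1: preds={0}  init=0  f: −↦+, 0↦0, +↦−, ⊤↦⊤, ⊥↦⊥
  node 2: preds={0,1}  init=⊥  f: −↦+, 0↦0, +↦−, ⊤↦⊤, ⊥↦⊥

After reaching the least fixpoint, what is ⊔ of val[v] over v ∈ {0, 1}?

0

Trace (4 dequeues):
  [1] u=0 | in 0 | out 0 | prev ⊥ | push {}
  [2] u=1 | in 0 | out 0 | ==
  [3] u=2 | in 0 | out 0 | prev ⊥ | push {0}
  [4] u=0 | in 0 | out 0 | ==

Converged values:
  [0] 0
  [1] 0
  [2] 0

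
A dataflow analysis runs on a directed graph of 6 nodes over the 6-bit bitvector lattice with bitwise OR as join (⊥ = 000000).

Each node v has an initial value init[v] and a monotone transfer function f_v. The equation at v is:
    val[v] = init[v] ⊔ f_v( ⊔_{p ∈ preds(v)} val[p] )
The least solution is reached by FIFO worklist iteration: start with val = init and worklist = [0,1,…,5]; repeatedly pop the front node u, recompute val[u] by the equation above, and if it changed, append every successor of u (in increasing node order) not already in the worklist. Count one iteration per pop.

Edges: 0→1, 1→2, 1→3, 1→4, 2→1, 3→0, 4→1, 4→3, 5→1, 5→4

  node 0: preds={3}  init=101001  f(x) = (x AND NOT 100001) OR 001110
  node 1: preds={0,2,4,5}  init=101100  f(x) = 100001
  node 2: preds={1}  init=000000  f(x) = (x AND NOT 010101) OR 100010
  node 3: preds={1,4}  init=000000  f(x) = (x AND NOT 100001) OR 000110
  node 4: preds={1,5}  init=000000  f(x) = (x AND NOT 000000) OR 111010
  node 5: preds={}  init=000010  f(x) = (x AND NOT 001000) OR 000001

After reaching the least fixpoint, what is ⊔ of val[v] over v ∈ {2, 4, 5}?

111111

Trace (12 dequeues):
  [1] u=0 | in 000000 | out 101111 | prev 101001 | push {}
  [2] u=1 | in 101111 | out 101101 | prev 101100 | push {}
  [3] u=2 | in 101101 | out 101010 | prev 000000 | push {1}
  [4] u=3 | in 101101 | out 001110 | prev 000000 | push {0}
  [5] u=4 | in 101111 | out 111111 | prev 000000 | push {3}
  [6] u=5 | in 000000 | out 000011 | prev 000010 | push {4}
  [7] u=1 | in 111111 | out 101101 | ==
  [8] u=0 | in 001110 | out 101111 | ==
  [9] u=3 | in 111111 | out 011110 | prev 001110 | push {0}
  [10] u=4 | in 101111 | out 111111 | ==
  [11] u=0 | in 011110 | out 111111 | prev 101111 | push {1}
  [12] u=1 | in 111111 | out 101101 | ==

Converged values:
  [0] 111111
  [1] 101101
  [2] 101010
  [3] 011110
  [4] 111111
  [5] 000011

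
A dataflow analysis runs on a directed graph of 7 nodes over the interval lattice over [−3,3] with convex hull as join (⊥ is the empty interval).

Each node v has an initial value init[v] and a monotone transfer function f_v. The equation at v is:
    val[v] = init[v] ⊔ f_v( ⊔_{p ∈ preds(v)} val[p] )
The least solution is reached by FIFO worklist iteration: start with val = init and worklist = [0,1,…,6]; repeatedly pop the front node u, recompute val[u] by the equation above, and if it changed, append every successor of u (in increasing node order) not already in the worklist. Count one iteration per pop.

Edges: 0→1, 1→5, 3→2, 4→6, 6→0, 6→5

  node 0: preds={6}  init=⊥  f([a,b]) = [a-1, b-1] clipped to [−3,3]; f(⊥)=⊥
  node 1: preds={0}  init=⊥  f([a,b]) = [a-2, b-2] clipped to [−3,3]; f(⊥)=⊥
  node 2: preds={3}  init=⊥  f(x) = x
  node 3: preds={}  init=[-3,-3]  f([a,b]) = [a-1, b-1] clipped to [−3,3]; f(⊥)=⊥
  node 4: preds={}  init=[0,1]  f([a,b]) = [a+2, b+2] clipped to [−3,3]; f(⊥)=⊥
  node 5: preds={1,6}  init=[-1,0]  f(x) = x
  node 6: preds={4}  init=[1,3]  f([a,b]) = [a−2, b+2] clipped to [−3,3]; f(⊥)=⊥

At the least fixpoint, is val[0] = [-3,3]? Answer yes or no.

Trace (11 dequeues):
  [1] u=0 | in [1,3] | out [0,2] | prev ⊥ | push {}
  [2] u=1 | in [0,2] | out [-2,0] | prev ⊥ | push {}
  [3] u=2 | in [-3,-3] | out [-3,-3] | prev ⊥ | push {}
  [4] u=3 | in ⊥ | out [-3,-3] | ==
  [5] u=4 | in ⊥ | out [0,1] | ==
  [6] u=5 | in [-2,3] | out [-2,3] | prev [-1,0] | push {}
  [7] u=6 | in [0,1] | out [-2,3] | prev [1,3] | push {0,5}
  [8] u=0 | in [-2,3] | out [-3,2] | prev [0,2] | push {1}
  [9] u=5 | in [-2,3] | out [-2,3] | ==
  [10] u=1 | in [-3,2] | out [-3,0] | prev [-2,0] | push {5}
  [11] u=5 | in [-3,3] | out [-3,3] | prev [-2,3] | push {}

Converged values:
  [0] [-3,2]
  [1] [-3,0]
  [2] [-3,-3]
  [3] [-3,-3]
  [4] [0,1]
  [5] [-3,3]
  [6] [-2,3]

no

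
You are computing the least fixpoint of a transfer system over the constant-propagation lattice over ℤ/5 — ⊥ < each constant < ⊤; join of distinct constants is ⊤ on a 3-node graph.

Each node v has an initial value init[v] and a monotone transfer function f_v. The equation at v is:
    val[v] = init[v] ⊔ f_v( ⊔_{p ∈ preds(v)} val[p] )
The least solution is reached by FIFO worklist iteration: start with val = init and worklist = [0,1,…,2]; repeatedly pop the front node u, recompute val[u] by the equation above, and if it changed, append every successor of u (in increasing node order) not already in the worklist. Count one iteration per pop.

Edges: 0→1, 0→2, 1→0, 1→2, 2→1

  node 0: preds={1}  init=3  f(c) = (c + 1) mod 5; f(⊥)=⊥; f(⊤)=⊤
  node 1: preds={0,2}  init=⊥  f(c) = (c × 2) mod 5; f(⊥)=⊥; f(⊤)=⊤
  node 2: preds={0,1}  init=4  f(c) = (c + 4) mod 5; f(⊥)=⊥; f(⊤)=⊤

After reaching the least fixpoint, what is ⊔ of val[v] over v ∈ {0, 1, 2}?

Iteration log — 6 steps:
  step 1. node 0  ⊔preds=⊥  new=3  stable
  step 2. node 1  ⊔preds=⊤  new=⊤  old=⊥  +wl: 0
  step 3. node 2  ⊔preds=⊤  new=⊤  old=4  +wl: 1
  step 4. node 0  ⊔preds=⊤  new=⊤  old=3  +wl: 2
  step 5. node 1  ⊔preds=⊤  new=⊤  stable
  step 6. node 2  ⊔preds=⊤  new=⊤  stable

Least fixpoint reached:
  node 0: ⊤
  node 1: ⊤
  node 2: ⊤

⊤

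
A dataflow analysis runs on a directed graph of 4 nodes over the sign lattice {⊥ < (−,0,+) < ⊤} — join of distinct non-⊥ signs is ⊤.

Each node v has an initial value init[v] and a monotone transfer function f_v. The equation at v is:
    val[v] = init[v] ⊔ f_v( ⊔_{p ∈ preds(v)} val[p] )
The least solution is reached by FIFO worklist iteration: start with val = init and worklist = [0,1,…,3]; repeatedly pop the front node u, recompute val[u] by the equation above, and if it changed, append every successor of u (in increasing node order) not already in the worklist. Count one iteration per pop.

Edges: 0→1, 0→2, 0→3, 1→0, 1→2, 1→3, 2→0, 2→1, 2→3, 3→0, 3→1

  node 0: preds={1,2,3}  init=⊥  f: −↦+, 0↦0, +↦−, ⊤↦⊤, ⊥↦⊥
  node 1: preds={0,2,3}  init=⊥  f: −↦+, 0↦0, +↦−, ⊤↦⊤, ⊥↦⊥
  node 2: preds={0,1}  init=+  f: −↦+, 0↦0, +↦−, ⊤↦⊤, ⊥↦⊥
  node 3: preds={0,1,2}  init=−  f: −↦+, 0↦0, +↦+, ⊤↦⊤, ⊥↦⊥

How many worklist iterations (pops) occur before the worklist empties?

6

Iteration log — 6 steps:
  step 1. node 0  ⊔preds=⊤  new=⊤  old=⊥  +wl: 
  step 2. node 1  ⊔preds=⊤  new=⊤  old=⊥  +wl: 0
  step 3. node 2  ⊔preds=⊤  new=⊤  old=+  +wl: 1
  step 4. node 3  ⊔preds=⊤  new=⊤  old=−  +wl: 
  step 5. node 0  ⊔preds=⊤  new=⊤  stable
  step 6. node 1  ⊔preds=⊤  new=⊤  stable

Least fixpoint reached:
  node 0: ⊤
  node 1: ⊤
  node 2: ⊤
  node 3: ⊤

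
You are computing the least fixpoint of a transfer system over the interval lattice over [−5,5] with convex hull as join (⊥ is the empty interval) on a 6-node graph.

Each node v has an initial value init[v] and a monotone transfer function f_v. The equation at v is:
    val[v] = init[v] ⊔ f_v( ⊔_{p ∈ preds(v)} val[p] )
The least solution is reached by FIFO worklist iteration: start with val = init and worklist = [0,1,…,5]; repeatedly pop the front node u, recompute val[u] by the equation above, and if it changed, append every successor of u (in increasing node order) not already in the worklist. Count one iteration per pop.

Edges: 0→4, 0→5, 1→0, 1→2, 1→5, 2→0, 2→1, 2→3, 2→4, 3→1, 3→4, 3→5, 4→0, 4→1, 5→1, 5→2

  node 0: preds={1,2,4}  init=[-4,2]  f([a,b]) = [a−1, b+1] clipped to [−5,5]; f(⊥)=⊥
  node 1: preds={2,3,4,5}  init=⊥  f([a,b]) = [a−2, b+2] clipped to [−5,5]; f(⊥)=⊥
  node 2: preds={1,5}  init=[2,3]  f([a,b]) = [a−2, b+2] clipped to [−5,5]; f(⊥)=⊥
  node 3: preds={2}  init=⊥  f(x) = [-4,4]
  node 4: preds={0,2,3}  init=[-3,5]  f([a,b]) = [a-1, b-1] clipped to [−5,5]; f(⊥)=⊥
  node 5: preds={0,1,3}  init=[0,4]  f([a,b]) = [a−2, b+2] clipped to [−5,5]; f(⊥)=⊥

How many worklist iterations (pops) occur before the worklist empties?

Trace (11 dequeues):
  [1] u=0 | in [-3,5] | out [-4,5] | prev [-4,2] | push {}
  [2] u=1 | in [-3,5] | out [-5,5] | prev ⊥ | push {0}
  [3] u=2 | in [-5,5] | out [-5,5] | prev [2,3] | push {1}
  [4] u=3 | in [-5,5] | out [-4,4] | prev ⊥ | push {}
  [5] u=4 | in [-5,5] | out [-5,5] | prev [-3,5] | push {}
  [6] u=5 | in [-5,5] | out [-5,5] | prev [0,4] | push {2}
  [7] u=0 | in [-5,5] | out [-5,5] | prev [-4,5] | push {4,5}
  [8] u=1 | in [-5,5] | out [-5,5] | ==
  [9] u=2 | in [-5,5] | out [-5,5] | ==
  [10] u=4 | in [-5,5] | out [-5,5] | ==
  [11] u=5 | in [-5,5] | out [-5,5] | ==

Converged values:
  [0] [-5,5]
  [1] [-5,5]
  [2] [-5,5]
  [3] [-4,4]
  [4] [-5,5]
  [5] [-5,5]

11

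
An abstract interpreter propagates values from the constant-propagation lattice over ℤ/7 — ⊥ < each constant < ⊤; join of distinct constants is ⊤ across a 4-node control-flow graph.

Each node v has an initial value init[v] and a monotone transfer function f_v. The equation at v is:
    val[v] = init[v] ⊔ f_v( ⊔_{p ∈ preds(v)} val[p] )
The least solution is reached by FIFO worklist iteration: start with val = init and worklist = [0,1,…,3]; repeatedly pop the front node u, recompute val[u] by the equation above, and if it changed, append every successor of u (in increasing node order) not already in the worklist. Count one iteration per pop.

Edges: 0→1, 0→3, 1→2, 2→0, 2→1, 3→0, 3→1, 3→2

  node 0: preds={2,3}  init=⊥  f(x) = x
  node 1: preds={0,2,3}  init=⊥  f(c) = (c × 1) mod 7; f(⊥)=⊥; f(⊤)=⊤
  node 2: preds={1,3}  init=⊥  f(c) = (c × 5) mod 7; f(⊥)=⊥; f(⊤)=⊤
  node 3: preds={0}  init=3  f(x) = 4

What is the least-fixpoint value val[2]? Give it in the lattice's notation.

Iteration log — 10 steps:
  step 1. node 0  ⊔preds=3  new=3  old=⊥  +wl: 
  step 2. node 1  ⊔preds=3  new=3  old=⊥  +wl: 
  step 3. node 2  ⊔preds=3  new=1  old=⊥  +wl: 0,1
  step 4. node 3  ⊔preds=3  new=⊤  old=3  +wl: 2
  step 5. node 0  ⊔preds=⊤  new=⊤  old=3  +wl: 3
  step 6. node 1  ⊔preds=⊤  new=⊤  old=3  +wl: 
  step 7. node 2  ⊔preds=⊤  new=⊤  old=1  +wl: 0,1
  step 8. node 3  ⊔preds=⊤  new=⊤  stable
  step 9. node 0  ⊔preds=⊤  new=⊤  stable
  step 10. node 1  ⊔preds=⊤  new=⊤  stable

Least fixpoint reached:
  node 0: ⊤
  node 1: ⊤
  node 2: ⊤
  node 3: ⊤

⊤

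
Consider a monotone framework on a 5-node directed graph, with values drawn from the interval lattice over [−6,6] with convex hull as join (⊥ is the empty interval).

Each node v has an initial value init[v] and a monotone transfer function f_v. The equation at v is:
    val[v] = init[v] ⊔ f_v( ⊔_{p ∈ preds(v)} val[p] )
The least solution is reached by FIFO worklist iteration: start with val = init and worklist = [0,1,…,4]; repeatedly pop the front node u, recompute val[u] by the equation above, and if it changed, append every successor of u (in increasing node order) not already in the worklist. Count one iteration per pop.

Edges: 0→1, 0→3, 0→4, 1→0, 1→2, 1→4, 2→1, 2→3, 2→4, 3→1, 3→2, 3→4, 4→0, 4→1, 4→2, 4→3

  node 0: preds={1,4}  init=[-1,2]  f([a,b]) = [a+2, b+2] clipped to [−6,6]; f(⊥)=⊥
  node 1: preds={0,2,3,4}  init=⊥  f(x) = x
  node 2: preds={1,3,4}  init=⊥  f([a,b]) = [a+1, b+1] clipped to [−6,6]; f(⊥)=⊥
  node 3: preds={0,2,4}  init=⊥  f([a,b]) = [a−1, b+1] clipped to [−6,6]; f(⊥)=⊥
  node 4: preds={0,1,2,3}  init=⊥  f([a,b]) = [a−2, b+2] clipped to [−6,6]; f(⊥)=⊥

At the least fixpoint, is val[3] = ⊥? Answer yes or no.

Iteration log — 18 steps:
  step 1. node 0  ⊔preds=⊥  new=[-1,2]  stable
  step 2. node 1  ⊔preds=[-1,2]  new=[-1,2]  old=⊥  +wl: 0
  step 3. node 2  ⊔preds=[-1,2]  new=[0,3]  old=⊥  +wl: 1
  step 4. node 3  ⊔preds=[-1,3]  new=[-2,4]  old=⊥  +wl: 2
  step 5. node 4  ⊔preds=[-2,4]  new=[-4,6]  old=⊥  +wl: 3
  step 6. node 0  ⊔preds=[-4,6]  new=[-2,6]  old=[-1,2]  +wl: 4
  step 7. node 1  ⊔preds=[-4,6]  new=[-4,6]  old=[-1,2]  +wl: 0
  step 8. node 2  ⊔preds=[-4,6]  new=[-3,6]  old=[0,3]  +wl: 1
  step 9. node 3  ⊔preds=[-4,6]  new=[-5,6]  old=[-2,4]  +wl: 2
  step 10. node 4  ⊔preds=[-5,6]  new=[-6,6]  old=[-4,6]  +wl: 3
  step 11. node 0  ⊔preds=[-6,6]  new=[-4,6]  old=[-2,6]  +wl: 4
  step 12. node 1  ⊔preds=[-6,6]  new=[-6,6]  old=[-4,6]  +wl: 0
  step 13. node 2  ⊔preds=[-6,6]  new=[-5,6]  old=[-3,6]  +wl: 1
  step 14. node 3  ⊔preds=[-6,6]  new=[-6,6]  old=[-5,6]  +wl: 2
  step 15. node 4  ⊔preds=[-6,6]  new=[-6,6]  stable
  step 16. node 0  ⊔preds=[-6,6]  new=[-4,6]  stable
  step 17. node 1  ⊔preds=[-6,6]  new=[-6,6]  stable
  step 18. node 2  ⊔preds=[-6,6]  new=[-5,6]  stable

Least fixpoint reached:
  node 0: [-4,6]
  node 1: [-6,6]
  node 2: [-5,6]
  node 3: [-6,6]
  node 4: [-6,6]

no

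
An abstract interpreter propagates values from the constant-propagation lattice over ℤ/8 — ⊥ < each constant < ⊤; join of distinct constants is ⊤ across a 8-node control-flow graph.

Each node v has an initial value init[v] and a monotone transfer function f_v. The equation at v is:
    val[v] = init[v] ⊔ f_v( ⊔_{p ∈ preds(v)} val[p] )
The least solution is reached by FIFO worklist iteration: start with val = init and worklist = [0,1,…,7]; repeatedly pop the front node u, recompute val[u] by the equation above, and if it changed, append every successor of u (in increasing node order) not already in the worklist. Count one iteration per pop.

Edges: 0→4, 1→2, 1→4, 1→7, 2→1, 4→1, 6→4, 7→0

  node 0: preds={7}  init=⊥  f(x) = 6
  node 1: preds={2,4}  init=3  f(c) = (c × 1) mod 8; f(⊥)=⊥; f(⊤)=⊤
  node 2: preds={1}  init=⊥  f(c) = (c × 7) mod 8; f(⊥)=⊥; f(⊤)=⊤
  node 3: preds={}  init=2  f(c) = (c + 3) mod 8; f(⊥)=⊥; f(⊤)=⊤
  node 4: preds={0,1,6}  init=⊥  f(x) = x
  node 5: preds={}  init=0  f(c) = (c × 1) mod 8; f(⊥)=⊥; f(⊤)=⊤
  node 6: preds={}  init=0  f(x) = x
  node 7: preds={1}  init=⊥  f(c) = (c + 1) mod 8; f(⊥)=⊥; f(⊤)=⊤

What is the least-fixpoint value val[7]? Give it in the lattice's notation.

⊤

Worklist (15 pops):
  #1 pop 0: in=⊥ → 6 (was ⊥); enqueue []
  #2 pop 1: in=⊥ → 3 (no change)
  #3 pop 2: in=3 → 5 (was ⊥); enqueue [1]
  #4 pop 3: in=⊥ → 2 (no change)
  #5 pop 4: in=⊤ → ⊤ (was ⊥); enqueue []
  #6 pop 5: in=⊥ → 0 (no change)
  #7 pop 6: in=⊥ → 0 (no change)
  #8 pop 7: in=3 → 4 (was ⊥); enqueue [0]
  #9 pop 1: in=⊤ → ⊤ (was 3); enqueue [2,4,7]
  #10 pop 0: in=4 → 6 (no change)
  #11 pop 2: in=⊤ → ⊤ (was 5); enqueue [1]
  #12 pop 4: in=⊤ → ⊤ (no change)
  #13 pop 7: in=⊤ → ⊤ (was 4); enqueue [0]
  #14 pop 1: in=⊤ → ⊤ (no change)
  #15 pop 0: in=⊤ → 6 (no change)

Fixpoint:
  val[0] = 6
  val[1] = ⊤
  val[2] = ⊤
  val[3] = 2
  val[4] = ⊤
  val[5] = 0
  val[6] = 0
  val[7] = ⊤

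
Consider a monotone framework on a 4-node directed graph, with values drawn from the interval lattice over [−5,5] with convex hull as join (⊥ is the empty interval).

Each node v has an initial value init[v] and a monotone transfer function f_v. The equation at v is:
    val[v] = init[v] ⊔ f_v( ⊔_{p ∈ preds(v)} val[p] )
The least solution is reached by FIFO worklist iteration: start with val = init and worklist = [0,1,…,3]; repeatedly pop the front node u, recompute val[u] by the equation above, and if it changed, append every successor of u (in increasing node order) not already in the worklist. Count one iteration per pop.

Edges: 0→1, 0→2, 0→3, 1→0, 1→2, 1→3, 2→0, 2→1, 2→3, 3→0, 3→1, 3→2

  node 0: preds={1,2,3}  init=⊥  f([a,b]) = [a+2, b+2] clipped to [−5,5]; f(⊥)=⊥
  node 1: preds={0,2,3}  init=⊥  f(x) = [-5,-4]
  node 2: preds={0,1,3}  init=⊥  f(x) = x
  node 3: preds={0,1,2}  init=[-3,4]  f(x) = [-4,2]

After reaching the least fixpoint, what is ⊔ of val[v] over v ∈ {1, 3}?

Trace (8 dequeues):
  [1] u=0 | in [-3,4] | out [-1,5] | prev ⊥ | push {}
  [2] u=1 | in [-3,5] | out [-5,-4] | prev ⊥ | push {0}
  [3] u=2 | in [-5,5] | out [-5,5] | prev ⊥ | push {1}
  [4] u=3 | in [-5,5] | out [-4,4] | prev [-3,4] | push {2}
  [5] u=0 | in [-5,5] | out [-3,5] | prev [-1,5] | push {3}
  [6] u=1 | in [-5,5] | out [-5,-4] | ==
  [7] u=2 | in [-5,5] | out [-5,5] | ==
  [8] u=3 | in [-5,5] | out [-4,4] | ==

Converged values:
  [0] [-3,5]
  [1] [-5,-4]
  [2] [-5,5]
  [3] [-4,4]

[-5,4]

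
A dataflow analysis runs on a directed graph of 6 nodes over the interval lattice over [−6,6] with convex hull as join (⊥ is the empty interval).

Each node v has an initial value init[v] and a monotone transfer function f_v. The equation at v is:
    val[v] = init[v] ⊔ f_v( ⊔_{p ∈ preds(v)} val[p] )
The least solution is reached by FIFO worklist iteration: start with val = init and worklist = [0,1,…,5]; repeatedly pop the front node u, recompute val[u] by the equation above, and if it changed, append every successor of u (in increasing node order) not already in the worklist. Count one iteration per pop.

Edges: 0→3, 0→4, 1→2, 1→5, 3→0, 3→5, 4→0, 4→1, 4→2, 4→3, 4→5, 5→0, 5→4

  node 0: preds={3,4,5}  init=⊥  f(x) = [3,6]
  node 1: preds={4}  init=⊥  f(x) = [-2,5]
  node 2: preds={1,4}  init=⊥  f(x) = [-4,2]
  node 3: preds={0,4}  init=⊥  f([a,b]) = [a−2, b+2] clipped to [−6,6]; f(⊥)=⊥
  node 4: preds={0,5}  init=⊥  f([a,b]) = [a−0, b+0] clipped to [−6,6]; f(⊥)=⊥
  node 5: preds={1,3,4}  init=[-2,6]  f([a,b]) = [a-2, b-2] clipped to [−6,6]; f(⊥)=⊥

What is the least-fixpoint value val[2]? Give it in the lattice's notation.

Worklist (23 pops):
  #1 pop 0: in=[-2,6] → [3,6] (was ⊥); enqueue []
  #2 pop 1: in=⊥ → [-2,5] (was ⊥); enqueue []
  #3 pop 2: in=[-2,5] → [-4,2] (was ⊥); enqueue []
  #4 pop 3: in=[3,6] → [1,6] (was ⊥); enqueue [0]
  #5 pop 4: in=[-2,6] → [-2,6] (was ⊥); enqueue [1,2,3]
  #6 pop 5: in=[-2,6] → [-4,6] (was [-2,6]); enqueue [4]
  #7 pop 0: in=[-4,6] → [3,6] (no change)
  #8 pop 1: in=[-2,6] → [-2,5] (no change)
  #9 pop 2: in=[-2,6] → [-4,2] (no change)
  #10 pop 3: in=[-2,6] → [-4,6] (was [1,6]); enqueue [0,5]
  #11 pop 4: in=[-4,6] → [-4,6] (was [-2,6]); enqueue [1,2,3]
  #12 pop 0: in=[-4,6] → [3,6] (no change)
  #13 pop 5: in=[-4,6] → [-6,6] (was [-4,6]); enqueue [0,4]
  #14 pop 1: in=[-4,6] → [-2,5] (no change)
  #15 pop 2: in=[-4,6] → [-4,2] (no change)
  #16 pop 3: in=[-4,6] → [-6,6] (was [-4,6]); enqueue [5]
  #17 pop 0: in=[-6,6] → [3,6] (no change)
  #18 pop 4: in=[-6,6] → [-6,6] (was [-4,6]); enqueue [0,1,2,3]
  #19 pop 5: in=[-6,6] → [-6,6] (no change)
  #20 pop 0: in=[-6,6] → [3,6] (no change)
  #21 pop 1: in=[-6,6] → [-2,5] (no change)
  #22 pop 2: in=[-6,6] → [-4,2] (no change)
  #23 pop 3: in=[-6,6] → [-6,6] (no change)

Fixpoint:
  val[0] = [3,6]
  val[1] = [-2,5]
  val[2] = [-4,2]
  val[3] = [-6,6]
  val[4] = [-6,6]
  val[5] = [-6,6]

[-4,2]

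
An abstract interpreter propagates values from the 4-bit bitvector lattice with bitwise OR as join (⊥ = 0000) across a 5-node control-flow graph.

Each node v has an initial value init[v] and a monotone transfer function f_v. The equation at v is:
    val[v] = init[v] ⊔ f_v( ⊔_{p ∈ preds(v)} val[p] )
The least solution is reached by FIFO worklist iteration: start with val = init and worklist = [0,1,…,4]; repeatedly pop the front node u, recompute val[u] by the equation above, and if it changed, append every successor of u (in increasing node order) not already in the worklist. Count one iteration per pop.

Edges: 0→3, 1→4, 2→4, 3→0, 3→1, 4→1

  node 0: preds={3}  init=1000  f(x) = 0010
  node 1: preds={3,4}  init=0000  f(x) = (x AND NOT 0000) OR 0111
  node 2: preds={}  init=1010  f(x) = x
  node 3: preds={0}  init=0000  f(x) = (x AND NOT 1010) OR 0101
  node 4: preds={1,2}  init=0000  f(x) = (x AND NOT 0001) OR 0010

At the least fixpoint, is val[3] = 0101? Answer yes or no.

Iteration log — 8 steps:
  step 1. node 0  ⊔preds=0000  new=1010  old=1000  +wl: 
  step 2. node 1  ⊔preds=0000  new=0111  old=0000  +wl: 
  step 3. node 2  ⊔preds=0000  new=1010  stable
  step 4. node 3  ⊔preds=1010  new=0101  old=0000  +wl: 0,1
  step 5. node 4  ⊔preds=1111  new=1110  old=0000  +wl: 
  step 6. node 0  ⊔preds=0101  new=1010  stable
  step 7. node 1  ⊔preds=1111  new=1111  old=0111  +wl: 4
  step 8. node 4  ⊔preds=1111  new=1110  stable

Least fixpoint reached:
  node 0: 1010
  node 1: 1111
  node 2: 1010
  node 3: 0101
  node 4: 1110

yes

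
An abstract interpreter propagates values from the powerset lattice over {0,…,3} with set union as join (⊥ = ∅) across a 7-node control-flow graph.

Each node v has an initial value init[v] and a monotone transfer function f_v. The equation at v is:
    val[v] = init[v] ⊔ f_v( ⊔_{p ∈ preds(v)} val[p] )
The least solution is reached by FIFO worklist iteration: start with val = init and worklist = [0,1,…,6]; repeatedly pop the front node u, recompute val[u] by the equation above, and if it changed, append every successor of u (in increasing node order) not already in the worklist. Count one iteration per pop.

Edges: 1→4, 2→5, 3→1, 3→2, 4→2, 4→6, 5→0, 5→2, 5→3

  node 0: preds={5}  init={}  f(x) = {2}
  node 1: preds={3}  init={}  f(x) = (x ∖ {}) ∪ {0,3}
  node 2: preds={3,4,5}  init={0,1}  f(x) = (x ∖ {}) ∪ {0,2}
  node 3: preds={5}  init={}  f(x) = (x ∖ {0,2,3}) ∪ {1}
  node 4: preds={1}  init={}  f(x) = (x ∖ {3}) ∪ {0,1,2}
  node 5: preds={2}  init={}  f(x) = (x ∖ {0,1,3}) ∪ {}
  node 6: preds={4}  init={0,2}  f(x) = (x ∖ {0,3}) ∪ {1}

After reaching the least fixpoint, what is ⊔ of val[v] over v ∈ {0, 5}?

Trace (12 dequeues):
  [1] u=0 | in {} | out {2} | prev {} | push {}
  [2] u=1 | in {} | out {0,3} | prev {} | push {}
  [3] u=2 | in {} | out {0,1,2} | prev {0,1} | push {}
  [4] u=3 | in {} | out {1} | prev {} | push {1,2}
  [5] u=4 | in {0,3} | out {0,1,2} | prev {} | push {}
  [6] u=5 | in {0,1,2} | out {2} | prev {} | push {0,3}
  [7] u=6 | in {0,1,2} | out {0,1,2} | prev {0,2} | push {}
  [8] u=1 | in {1} | out {0,1,3} | prev {0,3} | push {4}
  [9] u=2 | in {0,1,2} | out {0,1,2} | ==
  [10] u=0 | in {2} | out {2} | ==
  [11] u=3 | in {2} | out {1} | ==
  [12] u=4 | in {0,1,3} | out {0,1,2} | ==

Converged values:
  [0] {2}
  [1] {0,1,3}
  [2] {0,1,2}
  [3] {1}
  [4] {0,1,2}
  [5] {2}
  [6] {0,1,2}

{2}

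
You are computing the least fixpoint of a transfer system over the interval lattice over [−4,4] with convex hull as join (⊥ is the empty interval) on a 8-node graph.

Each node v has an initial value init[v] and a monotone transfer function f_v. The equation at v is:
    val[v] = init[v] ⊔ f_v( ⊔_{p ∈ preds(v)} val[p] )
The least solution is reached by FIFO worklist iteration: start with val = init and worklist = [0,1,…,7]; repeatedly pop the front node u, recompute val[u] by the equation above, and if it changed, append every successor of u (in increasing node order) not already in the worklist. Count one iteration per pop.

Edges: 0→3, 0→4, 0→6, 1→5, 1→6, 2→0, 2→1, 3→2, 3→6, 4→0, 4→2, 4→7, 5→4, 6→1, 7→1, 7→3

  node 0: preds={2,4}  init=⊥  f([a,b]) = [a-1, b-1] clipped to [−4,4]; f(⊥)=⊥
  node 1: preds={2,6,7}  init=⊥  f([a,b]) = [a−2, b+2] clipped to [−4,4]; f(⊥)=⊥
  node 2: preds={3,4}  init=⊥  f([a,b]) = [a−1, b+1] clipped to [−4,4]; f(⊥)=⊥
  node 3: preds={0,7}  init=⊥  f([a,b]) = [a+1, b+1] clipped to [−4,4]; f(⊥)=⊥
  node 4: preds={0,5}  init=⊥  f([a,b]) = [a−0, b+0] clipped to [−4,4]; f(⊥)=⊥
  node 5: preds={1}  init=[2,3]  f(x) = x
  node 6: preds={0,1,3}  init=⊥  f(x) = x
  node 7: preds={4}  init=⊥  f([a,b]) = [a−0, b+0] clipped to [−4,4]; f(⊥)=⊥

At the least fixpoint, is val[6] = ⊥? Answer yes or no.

Worklist (43 pops):
  #1 pop 0: in=⊥ → ⊥ (no change)
  #2 pop 1: in=⊥ → ⊥ (no change)
  #3 pop 2: in=⊥ → ⊥ (no change)
  #4 pop 3: in=⊥ → ⊥ (no change)
  #5 pop 4: in=[2,3] → [2,3] (was ⊥); enqueue [0,2]
  #6 pop 5: in=⊥ → [2,3] (no change)
  #7 pop 6: in=⊥ → ⊥ (no change)
  #8 pop 7: in=[2,3] → [2,3] (was ⊥); enqueue [1,3]
  #9 pop 0: in=[2,3] → [1,2] (was ⊥); enqueue [4,6]
  #10 pop 2: in=[2,3] → [1,4] (was ⊥); enqueue [0]
  #11 pop 1: in=[1,4] → [-1,4] (was ⊥); enqueue [5]
  #12 pop 3: in=[1,3] → [2,4] (was ⊥); enqueue [2]
  #13 pop 4: in=[1,3] → [1,3] (was [2,3]); enqueue [7]
  #14 pop 6: in=[-1,4] → [-1,4] (was ⊥); enqueue [1]
  #15 pop 0: in=[1,4] → [0,3] (was [1,2]); enqueue [3,4,6]
  #16 pop 5: in=[-1,4] → [-1,4] (was [2,3]); enqueue []
  #17 pop 2: in=[1,4] → [0,4] (was [1,4]); enqueue [0]
  #18 pop 7: in=[1,3] → [1,3] (was [2,3]); enqueue []
  #19 pop 1: in=[-1,4] → [-3,4] (was [-1,4]); enqueue [5]
  #20 pop 3: in=[0,3] → [1,4] (was [2,4]); enqueue [2]
  #21 pop 4: in=[-1,4] → [-1,4] (was [1,3]); enqueue [7]
  #22 pop 6: in=[-3,4] → [-3,4] (was [-1,4]); enqueue [1]
  #23 pop 0: in=[-1,4] → [-2,3] (was [0,3]); enqueue [3,4,6]
  #24 pop 5: in=[-3,4] → [-3,4] (was [-1,4]); enqueue []
  #25 pop 2: in=[-1,4] → [-2,4] (was [0,4]); enqueue [0]
  #26 pop 7: in=[-1,4] → [-1,4] (was [1,3]); enqueue []
  #27 pop 1: in=[-3,4] → [-4,4] (was [-3,4]); enqueue [5]
  #28 pop 3: in=[-2,4] → [-1,4] (was [1,4]); enqueue [2]
  #29 pop 4: in=[-3,4] → [-3,4] (was [-1,4]); enqueue [7]
  #30 pop 6: in=[-4,4] → [-4,4] (was [-3,4]); enqueue [1]
  #31 pop 0: in=[-3,4] → [-4,3] (was [-2,3]); enqueue [3,4,6]
  #32 pop 5: in=[-4,4] → [-4,4] (was [-3,4]); enqueue []
  #33 pop 2: in=[-3,4] → [-4,4] (was [-2,4]); enqueue [0]
  #34 pop 7: in=[-3,4] → [-3,4] (was [-1,4]); enqueue []
  #35 pop 1: in=[-4,4] → [-4,4] (no change)
  #36 pop 3: in=[-4,4] → [-3,4] (was [-1,4]); enqueue [2]
  #37 pop 4: in=[-4,4] → [-4,4] (was [-3,4]); enqueue [7]
  #38 pop 6: in=[-4,4] → [-4,4] (no change)
  #39 pop 0: in=[-4,4] → [-4,3] (no change)
  #40 pop 2: in=[-4,4] → [-4,4] (no change)
  #41 pop 7: in=[-4,4] → [-4,4] (was [-3,4]); enqueue [1,3]
  #42 pop 1: in=[-4,4] → [-4,4] (no change)
  #43 pop 3: in=[-4,4] → [-3,4] (no change)

Fixpoint:
  val[0] = [-4,3]
  val[1] = [-4,4]
  val[2] = [-4,4]
  val[3] = [-3,4]
  val[4] = [-4,4]
  val[5] = [-4,4]
  val[6] = [-4,4]
  val[7] = [-4,4]

no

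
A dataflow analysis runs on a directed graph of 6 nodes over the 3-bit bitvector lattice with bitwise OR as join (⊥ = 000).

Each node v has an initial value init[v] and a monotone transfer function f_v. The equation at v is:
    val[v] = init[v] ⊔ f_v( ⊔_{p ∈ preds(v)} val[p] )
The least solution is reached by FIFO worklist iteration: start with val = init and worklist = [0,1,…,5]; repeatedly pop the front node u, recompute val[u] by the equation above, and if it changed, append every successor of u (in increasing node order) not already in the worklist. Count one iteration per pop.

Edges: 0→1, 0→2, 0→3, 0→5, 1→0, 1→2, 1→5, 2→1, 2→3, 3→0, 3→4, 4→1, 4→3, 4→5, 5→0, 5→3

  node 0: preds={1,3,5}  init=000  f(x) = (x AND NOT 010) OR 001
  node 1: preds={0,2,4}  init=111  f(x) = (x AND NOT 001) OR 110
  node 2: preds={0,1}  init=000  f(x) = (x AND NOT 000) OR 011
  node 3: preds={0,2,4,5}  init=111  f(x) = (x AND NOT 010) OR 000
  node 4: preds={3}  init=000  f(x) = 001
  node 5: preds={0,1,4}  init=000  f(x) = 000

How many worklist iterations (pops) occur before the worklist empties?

8

Trace (8 dequeues):
  [1] u=0 | in 111 | out 101 | prev 000 | push {}
  [2] u=1 | in 101 | out 111 | ==
  [3] u=2 | in 111 | out 111 | prev 000 | push {1}
  [4] u=3 | in 111 | out 111 | ==
  [5] u=4 | in 111 | out 001 | prev 000 | push {3}
  [6] u=5 | in 111 | out 000 | ==
  [7] u=1 | in 111 | out 111 | ==
  [8] u=3 | in 111 | out 111 | ==

Converged values:
  [0] 101
  [1] 111
  [2] 111
  [3] 111
  [4] 001
  [5] 000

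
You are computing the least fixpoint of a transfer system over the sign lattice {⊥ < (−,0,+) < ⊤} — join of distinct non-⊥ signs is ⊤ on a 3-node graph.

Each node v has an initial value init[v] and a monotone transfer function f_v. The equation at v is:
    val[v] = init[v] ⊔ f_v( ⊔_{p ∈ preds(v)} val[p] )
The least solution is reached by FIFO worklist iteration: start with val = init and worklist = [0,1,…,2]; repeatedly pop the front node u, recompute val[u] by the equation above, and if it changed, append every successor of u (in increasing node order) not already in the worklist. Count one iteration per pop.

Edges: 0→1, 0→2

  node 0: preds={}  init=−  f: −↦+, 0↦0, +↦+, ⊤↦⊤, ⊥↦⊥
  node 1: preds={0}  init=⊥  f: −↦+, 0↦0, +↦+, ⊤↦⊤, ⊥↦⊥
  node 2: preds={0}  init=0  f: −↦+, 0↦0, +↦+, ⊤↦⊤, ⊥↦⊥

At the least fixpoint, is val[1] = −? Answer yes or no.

no

Trace (3 dequeues):
  [1] u=0 | in ⊥ | out − | ==
  [2] u=1 | in − | out + | prev ⊥ | push {}
  [3] u=2 | in − | out ⊤ | prev 0 | push {}

Converged values:
  [0] −
  [1] +
  [2] ⊤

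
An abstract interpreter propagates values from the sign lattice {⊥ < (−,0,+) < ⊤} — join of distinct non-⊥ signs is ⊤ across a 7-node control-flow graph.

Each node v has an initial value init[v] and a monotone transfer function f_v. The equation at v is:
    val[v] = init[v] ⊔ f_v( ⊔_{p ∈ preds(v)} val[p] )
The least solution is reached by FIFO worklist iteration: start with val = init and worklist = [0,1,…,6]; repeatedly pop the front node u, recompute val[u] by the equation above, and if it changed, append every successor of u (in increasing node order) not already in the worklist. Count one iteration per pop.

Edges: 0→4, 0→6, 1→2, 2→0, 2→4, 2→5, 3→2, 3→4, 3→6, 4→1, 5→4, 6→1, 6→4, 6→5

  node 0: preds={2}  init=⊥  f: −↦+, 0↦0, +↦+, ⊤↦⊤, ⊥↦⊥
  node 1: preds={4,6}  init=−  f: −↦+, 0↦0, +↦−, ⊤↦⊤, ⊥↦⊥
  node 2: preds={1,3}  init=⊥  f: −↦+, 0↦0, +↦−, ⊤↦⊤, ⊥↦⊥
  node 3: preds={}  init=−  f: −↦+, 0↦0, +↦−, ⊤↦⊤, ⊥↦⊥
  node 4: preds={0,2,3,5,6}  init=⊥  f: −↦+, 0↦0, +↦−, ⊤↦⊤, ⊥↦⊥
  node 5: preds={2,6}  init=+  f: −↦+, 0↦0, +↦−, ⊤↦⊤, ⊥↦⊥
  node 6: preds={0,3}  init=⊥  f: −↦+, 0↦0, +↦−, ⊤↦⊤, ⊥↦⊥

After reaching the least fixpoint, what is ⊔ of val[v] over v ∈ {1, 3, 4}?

⊤

Trace (19 dequeues):
  [1] u=0 | in ⊥ | out ⊥ | ==
  [2] u=1 | in ⊥ | out − | ==
  [3] u=2 | in − | out + | prev ⊥ | push {0}
  [4] u=3 | in ⊥ | out − | ==
  [5] u=4 | in ⊤ | out ⊤ | prev ⊥ | push {1}
  [6] u=5 | in + | out ⊤ | prev + | push {4}
  [7] u=6 | in − | out + | prev ⊥ | push {5}
  [8] u=0 | in + | out + | prev ⊥ | push {6}
  [9] u=1 | in ⊤ | out ⊤ | prev − | push {2}
  [10] u=4 | in ⊤ | out ⊤ | ==
  [11] u=5 | in + | out ⊤ | ==
  [12] u=6 | in ⊤ | out ⊤ | prev + | push {1,4,5}
  [13] u=2 | in ⊤ | out ⊤ | prev + | push {0}
  [14] u=1 | in ⊤ | out ⊤ | ==
  [15] u=4 | in ⊤ | out ⊤ | ==
  [16] u=5 | in ⊤ | out ⊤ | ==
  [17] u=0 | in ⊤ | out ⊤ | prev + | push {4,6}
  [18] u=4 | in ⊤ | out ⊤ | ==
  [19] u=6 | in ⊤ | out ⊤ | ==

Converged values:
  [0] ⊤
  [1] ⊤
  [2] ⊤
  [3] −
  [4] ⊤
  [5] ⊤
  [6] ⊤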